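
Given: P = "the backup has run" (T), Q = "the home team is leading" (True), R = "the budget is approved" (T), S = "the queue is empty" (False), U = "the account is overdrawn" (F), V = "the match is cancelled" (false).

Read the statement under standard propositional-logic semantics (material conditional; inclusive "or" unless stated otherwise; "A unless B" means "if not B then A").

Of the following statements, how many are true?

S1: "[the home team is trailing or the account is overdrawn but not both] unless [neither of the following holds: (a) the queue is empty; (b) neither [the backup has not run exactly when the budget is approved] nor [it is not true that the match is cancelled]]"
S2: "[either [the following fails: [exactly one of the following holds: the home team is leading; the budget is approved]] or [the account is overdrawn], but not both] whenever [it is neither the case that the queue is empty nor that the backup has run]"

S1: Parsed as (not Q xor U) or (S nor ((not P iff R) nor not V))

not Q = not True = False
not Q xor U = False xor False = False
not P = not True = False
not P iff R = False iff True = False
not V = not False = True
(not P iff R) nor not V = False nor True = False
S nor ((not P iff R) nor not V) = False nor False = True
(not Q xor U) or (S nor ((not P iff R) nor not V)) = False or True = True
So S1 is true.

S2: Formalization: (S nor P) -> (not (Q xor R) xor U)

S nor P = False nor True = False
Q xor R = True xor True = False
not (Q xor R) = not False = True
not (Q xor R) xor U = True xor False = True
(S nor P) -> (not (Q xor R) xor U) = False -> True = True
So S2 is true.

True statements: 2 (S1, S2).

2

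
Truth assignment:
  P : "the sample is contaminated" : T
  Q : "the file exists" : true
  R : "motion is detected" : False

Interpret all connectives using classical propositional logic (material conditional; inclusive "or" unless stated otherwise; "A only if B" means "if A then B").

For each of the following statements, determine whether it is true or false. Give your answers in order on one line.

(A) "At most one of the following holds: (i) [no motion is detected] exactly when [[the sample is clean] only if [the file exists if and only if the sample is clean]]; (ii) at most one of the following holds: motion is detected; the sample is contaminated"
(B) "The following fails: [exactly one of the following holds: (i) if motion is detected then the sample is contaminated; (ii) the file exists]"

(A) false; (B) true

(A): This is (¬R ↔ (¬P → (Q ↔ ¬P))) ↑ (R ↑ P).

¬R = ¬F = T
¬P = ¬T = F
¬P = ¬T = F
Q ↔ ¬P = T ↔ F = F
¬P → (Q ↔ ¬P) = F → F = T
¬R ↔ (¬P → (Q ↔ ¬P)) = T ↔ T = T
R ↑ P = F ↑ T = T
(¬R ↔ (¬P → (Q ↔ ¬P))) ↑ (R ↑ P) = T ↑ T = F
Hence (A) is false.

(B): Formalization: ¬((R → P) ⊕ Q)

R → P = F → T = T
(R → P) ⊕ Q = T ⊕ T = F
¬((R → P) ⊕ Q) = ¬F = T
Hence (B) is true.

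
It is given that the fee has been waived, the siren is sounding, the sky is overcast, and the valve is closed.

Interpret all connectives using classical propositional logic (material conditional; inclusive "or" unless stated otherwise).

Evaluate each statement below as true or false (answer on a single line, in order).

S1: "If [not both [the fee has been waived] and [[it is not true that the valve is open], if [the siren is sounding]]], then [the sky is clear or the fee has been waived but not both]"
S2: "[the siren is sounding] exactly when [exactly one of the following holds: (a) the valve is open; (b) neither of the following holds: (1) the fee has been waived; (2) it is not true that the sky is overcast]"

S1 T, S2 F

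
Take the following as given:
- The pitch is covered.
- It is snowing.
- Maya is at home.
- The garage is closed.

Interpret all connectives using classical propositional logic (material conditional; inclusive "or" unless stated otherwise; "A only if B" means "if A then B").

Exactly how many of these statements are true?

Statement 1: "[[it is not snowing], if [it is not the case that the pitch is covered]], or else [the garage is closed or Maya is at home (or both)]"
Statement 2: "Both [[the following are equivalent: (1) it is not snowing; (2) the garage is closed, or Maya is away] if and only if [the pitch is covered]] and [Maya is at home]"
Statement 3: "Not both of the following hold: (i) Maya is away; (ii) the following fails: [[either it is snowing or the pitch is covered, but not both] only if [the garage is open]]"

2

Let P = "the pitch is covered" (T), Q = "it is snowing" (T), S = "the garage is closed" (T), R = "Maya is at home" (T).

Statement 1: Formalization: (¬P → ¬Q) ∨ (S ∨ R)

¬P = ¬T = F
¬Q = ¬T = F
¬P → ¬Q = F → F = T
S ∨ R = T ∨ T = T
(¬P → ¬Q) ∨ (S ∨ R) = T ∨ T = T
So Statement 1 is true.

Statement 2: In symbols: ((¬Q ↔ (S ∨ ¬R)) ↔ P) ∧ R

¬Q = ¬T = F
¬R = ¬T = F
S ∨ ¬R = T ∨ F = T
¬Q ↔ (S ∨ ¬R) = F ↔ T = F
(¬Q ↔ (S ∨ ¬R)) ↔ P = F ↔ T = F
((¬Q ↔ (S ∨ ¬R)) ↔ P) ∧ R = F ∧ T = F
Thus Statement 2 is false.

Statement 3: Parsed as ¬R ↑ ¬((Q ⊕ P) → ¬S)

¬R = ¬T = F
Q ⊕ P = T ⊕ T = F
¬S = ¬T = F
(Q ⊕ P) → ¬S = F → F = T
¬((Q ⊕ P) → ¬S) = ¬T = F
¬R ↑ ¬((Q ⊕ P) → ¬S) = F ↑ F = T
Hence Statement 3 is true.

True statements: 2.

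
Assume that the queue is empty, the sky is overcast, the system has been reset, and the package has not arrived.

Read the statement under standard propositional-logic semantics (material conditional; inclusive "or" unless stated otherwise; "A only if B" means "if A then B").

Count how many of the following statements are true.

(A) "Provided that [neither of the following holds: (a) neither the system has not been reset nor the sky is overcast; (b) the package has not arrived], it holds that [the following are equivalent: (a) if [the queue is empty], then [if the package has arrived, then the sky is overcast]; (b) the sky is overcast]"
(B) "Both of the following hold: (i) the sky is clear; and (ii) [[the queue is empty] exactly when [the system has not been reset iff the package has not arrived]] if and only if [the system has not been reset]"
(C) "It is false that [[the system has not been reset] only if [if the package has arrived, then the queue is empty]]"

1

Let M = "the system has been reset" (True), L = "the sky is overcast" (True), W = "the package has arrived" (False), K = "the queue is empty" (True).

(A): Formalization: ((not M nor L) nor not W) -> ((K -> (W -> L)) iff L)

not M = not True = False
not M nor L = False nor True = False
not W = not False = True
(not M nor L) nor not W = False nor True = False
W -> L = False -> True = True
K -> (W -> L) = True -> True = True
(K -> (W -> L)) iff L = True iff True = True
((not M nor L) nor not W) -> ((K -> (W -> L)) iff L) = False -> True = True
Thus (A) is true.

(B): Formalization: not L and ((K iff (not M iff not W)) iff not M)

not L = not True = False
not M = not True = False
not W = not False = True
not M iff not W = False iff True = False
K iff (not M iff not W) = True iff False = False
not M = not True = False
(K iff (not M iff not W)) iff not M = False iff False = True
not L and ((K iff (not M iff not W)) iff not M) = False and True = False
Thus (B) is false.

(C): In symbols: not (not M -> (W -> K))

not M = not True = False
W -> K = False -> True = True
not M -> (W -> K) = False -> True = True
not (not M -> (W -> K)) = not True = False
Thus (C) is false.

1 of the 3 statements is true ((A)).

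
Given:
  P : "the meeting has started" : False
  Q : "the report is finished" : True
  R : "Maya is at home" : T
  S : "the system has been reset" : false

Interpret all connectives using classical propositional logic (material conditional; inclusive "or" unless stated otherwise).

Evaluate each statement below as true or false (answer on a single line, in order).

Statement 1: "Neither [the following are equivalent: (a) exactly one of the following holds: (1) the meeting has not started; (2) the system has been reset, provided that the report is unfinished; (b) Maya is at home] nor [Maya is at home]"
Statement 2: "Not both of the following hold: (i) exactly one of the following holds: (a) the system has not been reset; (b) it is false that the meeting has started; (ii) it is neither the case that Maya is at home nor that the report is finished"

Statement 1: In symbols: ((~P xor (~Q -> S)) <-> R) nor R

~P = ~F = T
~Q = ~T = F
~Q -> S = F -> F = T
~P xor (~Q -> S) = T xor T = F
(~P xor (~Q -> S)) <-> R = F <-> T = F
((~P xor (~Q -> S)) <-> R) nor R = F nor T = F
Thus Statement 1 is false.

Statement 2: Parsed as (~S xor ~P) nand (R nor Q)

~S = ~F = T
~P = ~F = T
~S xor ~P = T xor T = F
R nor Q = T nor T = F
(~S xor ~P) nand (R nor Q) = F nand F = T
Hence Statement 2 is true.

Statement 1 False; Statement 2 True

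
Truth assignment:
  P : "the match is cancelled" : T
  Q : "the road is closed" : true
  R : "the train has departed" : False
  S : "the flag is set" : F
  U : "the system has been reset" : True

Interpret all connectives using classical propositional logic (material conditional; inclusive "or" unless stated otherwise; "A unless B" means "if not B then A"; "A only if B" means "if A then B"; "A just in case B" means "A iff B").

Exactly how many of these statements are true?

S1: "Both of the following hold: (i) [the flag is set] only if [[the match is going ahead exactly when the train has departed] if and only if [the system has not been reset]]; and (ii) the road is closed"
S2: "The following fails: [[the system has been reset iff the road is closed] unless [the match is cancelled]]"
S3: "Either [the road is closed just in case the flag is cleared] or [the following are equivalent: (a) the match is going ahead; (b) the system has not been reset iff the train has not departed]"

S1: In symbols: (S -> ((not P iff R) iff not U)) and Q

not P = not True = False
not P iff R = False iff False = True
not U = not True = False
(not P iff R) iff not U = True iff False = False
S -> ((not P iff R) iff not U) = False -> False = True
(S -> ((not P iff R) iff not U)) and Q = True and True = True
Hence S1 is true.

S2: This is not ((U iff Q) or P).

U iff Q = True iff True = True
(U iff Q) or P = True or True = True
not ((U iff Q) or P) = not True = False
Hence S2 is false.

S3: Parsed as (Q iff not S) or (not P iff (not U iff not R))

not S = not False = True
Q iff not S = True iff True = True
not P = not True = False
not U = not True = False
not R = not False = True
not U iff not R = False iff True = False
not P iff (not U iff not R) = False iff False = True
(Q iff not S) or (not P iff (not U iff not R)) = True or True = True
Hence S3 is true.

2 of the 3 statements are true (S1, S3).

2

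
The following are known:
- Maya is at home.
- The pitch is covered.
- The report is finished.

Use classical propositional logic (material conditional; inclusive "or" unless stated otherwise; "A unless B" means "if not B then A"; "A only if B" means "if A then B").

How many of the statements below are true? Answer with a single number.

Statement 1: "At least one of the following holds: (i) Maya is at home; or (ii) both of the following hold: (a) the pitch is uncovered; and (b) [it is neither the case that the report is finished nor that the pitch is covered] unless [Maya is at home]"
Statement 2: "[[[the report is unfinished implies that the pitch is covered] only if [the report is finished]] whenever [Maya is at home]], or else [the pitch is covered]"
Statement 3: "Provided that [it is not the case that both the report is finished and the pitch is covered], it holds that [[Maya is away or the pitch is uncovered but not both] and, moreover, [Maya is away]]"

Let K = "Maya is at home" (True), M = "the pitch is covered" (True), Q = "the report is finished" (True).

Statement 1: In symbols: K or (not M and ((Q nor M) or K))

not M = not True = False
Q nor M = True nor True = False
(Q nor M) or K = False or True = True
not M and ((Q nor M) or K) = False and True = False
K or (not M and ((Q nor M) or K)) = True or False = True
Hence Statement 1 is true.

Statement 2: This is (K -> ((not Q -> M) -> Q)) or M.

not Q = not True = False
not Q -> M = False -> True = True
(not Q -> M) -> Q = True -> True = True
K -> ((not Q -> M) -> Q) = True -> True = True
(K -> ((not Q -> M) -> Q)) or M = True or True = True
Thus Statement 2 is true.

Statement 3: In symbols: (Q nand M) -> ((not K xor not M) and not K)

Q nand M = True nand True = False
not K = not True = False
not M = not True = False
not K xor not M = False xor False = False
not K = not True = False
(not K xor not M) and not K = False and False = False
(Q nand M) -> ((not K xor not M) and not K) = False -> False = True
Thus Statement 3 is true.

3 of the 3 statements are true (Statement 1, Statement 2, Statement 3).

3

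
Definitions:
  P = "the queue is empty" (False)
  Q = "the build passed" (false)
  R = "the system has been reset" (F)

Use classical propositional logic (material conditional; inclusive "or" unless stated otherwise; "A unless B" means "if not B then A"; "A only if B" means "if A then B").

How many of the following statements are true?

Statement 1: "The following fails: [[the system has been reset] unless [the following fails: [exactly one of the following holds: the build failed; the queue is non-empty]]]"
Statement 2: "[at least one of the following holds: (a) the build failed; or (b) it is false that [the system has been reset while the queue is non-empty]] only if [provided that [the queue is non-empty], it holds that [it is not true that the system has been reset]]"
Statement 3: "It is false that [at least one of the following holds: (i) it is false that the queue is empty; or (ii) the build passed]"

Statement 1: In symbols: ~(R | ~(~Q xor ~P))

~Q = ~F = T
~P = ~F = T
~Q xor ~P = T xor T = F
~(~Q xor ~P) = ~F = T
R | ~(~Q xor ~P) = F | T = T
~(R | ~(~Q xor ~P)) = ~T = F
So Statement 1 is false.

Statement 2: In symbols: (~Q | ~(R & ~P)) -> (~P -> ~R)

~Q = ~F = T
~P = ~F = T
R & ~P = F & T = F
~(R & ~P) = ~F = T
~Q | ~(R & ~P) = T | T = T
~P = ~F = T
~R = ~F = T
~P -> ~R = T -> T = T
(~Q | ~(R & ~P)) -> (~P -> ~R) = T -> T = T
Thus Statement 2 is true.

Statement 3: Parsed as ~(~P | Q)

~P = ~F = T
~P | Q = T | F = T
~(~P | Q) = ~T = F
So Statement 3 is false.

1 of the 3 statements is true (Statement 2).

1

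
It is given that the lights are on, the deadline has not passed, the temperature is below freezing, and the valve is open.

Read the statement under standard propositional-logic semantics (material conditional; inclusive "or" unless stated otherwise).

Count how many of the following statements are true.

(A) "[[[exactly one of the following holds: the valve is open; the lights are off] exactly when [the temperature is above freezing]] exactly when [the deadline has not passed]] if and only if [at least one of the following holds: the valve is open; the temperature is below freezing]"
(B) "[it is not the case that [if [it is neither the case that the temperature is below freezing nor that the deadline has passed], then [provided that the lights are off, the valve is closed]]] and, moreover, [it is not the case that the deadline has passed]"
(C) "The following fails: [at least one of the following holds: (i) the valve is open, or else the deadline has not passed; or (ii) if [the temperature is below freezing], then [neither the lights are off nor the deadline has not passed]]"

Let S = "the valve is open" (T), P = "the lights are on" (T), R = "the temperature is below freezing" (T), Q = "the deadline has passed" (F).

(A): Parsed as (((S xor ~P) <-> ~R) <-> ~Q) <-> (S | R)

~P = ~T = F
S xor ~P = T xor F = T
~R = ~T = F
(S xor ~P) <-> ~R = T <-> F = F
~Q = ~F = T
((S xor ~P) <-> ~R) <-> ~Q = F <-> T = F
S | R = T | T = T
(((S xor ~P) <-> ~R) <-> ~Q) <-> (S | R) = F <-> T = F
So (A) is false.

(B): Parsed as ~((R nor Q) -> (~P -> ~S)) & ~Q

R nor Q = T nor F = F
~P = ~T = F
~S = ~T = F
~P -> ~S = F -> F = T
(R nor Q) -> (~P -> ~S) = F -> T = T
~((R nor Q) -> (~P -> ~S)) = ~T = F
~Q = ~F = T
~((R nor Q) -> (~P -> ~S)) & ~Q = F & T = F
Hence (B) is false.

(C): This is ~((S | ~Q) | (R -> (~P nor ~Q))).

~Q = ~F = T
S | ~Q = T | T = T
~P = ~T = F
~Q = ~F = T
~P nor ~Q = F nor T = F
R -> (~P nor ~Q) = T -> F = F
(S | ~Q) | (R -> (~P nor ~Q)) = T | F = T
~((S | ~Q) | (R -> (~P nor ~Q))) = ~T = F
So (C) is false.

0 of the 3 statements are true (none).

0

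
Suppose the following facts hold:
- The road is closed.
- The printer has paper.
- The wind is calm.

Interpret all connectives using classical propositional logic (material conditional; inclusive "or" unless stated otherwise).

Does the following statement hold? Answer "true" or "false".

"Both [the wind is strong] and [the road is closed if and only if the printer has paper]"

False

Let R = "the wind is strong" (False), P = "the road is closed" (True), Q = "the printer has paper" (True).
In symbols: R and (P iff Q)

P iff Q = True iff True = True
R and (P iff Q) = False and True = False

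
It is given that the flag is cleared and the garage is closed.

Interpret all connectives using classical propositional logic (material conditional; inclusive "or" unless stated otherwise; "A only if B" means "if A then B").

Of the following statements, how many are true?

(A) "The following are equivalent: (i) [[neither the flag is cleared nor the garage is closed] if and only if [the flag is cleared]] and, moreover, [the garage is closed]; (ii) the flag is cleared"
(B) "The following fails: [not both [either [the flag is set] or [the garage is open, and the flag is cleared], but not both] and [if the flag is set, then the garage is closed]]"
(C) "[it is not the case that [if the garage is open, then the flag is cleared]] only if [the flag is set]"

Let V = "the flag is set" (F), D = "the garage is closed" (T).

(A): Formalization: (((¬V ↓ D) ↔ ¬V) ∧ D) ↔ ¬V

¬V = ¬F = T
¬V ↓ D = T ↓ T = F
¬V = ¬F = T
(¬V ↓ D) ↔ ¬V = F ↔ T = F
((¬V ↓ D) ↔ ¬V) ∧ D = F ∧ T = F
¬V = ¬F = T
(((¬V ↓ D) ↔ ¬V) ∧ D) ↔ ¬V = F ↔ T = F
So (A) is false.

(B): In symbols: ¬((V ⊕ (¬D ∧ ¬V)) ↑ (V → D))

¬D = ¬T = F
¬V = ¬F = T
¬D ∧ ¬V = F ∧ T = F
V ⊕ (¬D ∧ ¬V) = F ⊕ F = F
V → D = F → T = T
(V ⊕ (¬D ∧ ¬V)) ↑ (V → D) = F ↑ T = T
¬((V ⊕ (¬D ∧ ¬V)) ↑ (V → D)) = ¬T = F
Hence (B) is false.

(C): This is ¬(¬D → ¬V) → V.

¬D = ¬T = F
¬V = ¬F = T
¬D → ¬V = F → T = T
¬(¬D → ¬V) = ¬T = F
¬(¬D → ¬V) → V = F → F = T
Thus (C) is true.

Count: 1.

1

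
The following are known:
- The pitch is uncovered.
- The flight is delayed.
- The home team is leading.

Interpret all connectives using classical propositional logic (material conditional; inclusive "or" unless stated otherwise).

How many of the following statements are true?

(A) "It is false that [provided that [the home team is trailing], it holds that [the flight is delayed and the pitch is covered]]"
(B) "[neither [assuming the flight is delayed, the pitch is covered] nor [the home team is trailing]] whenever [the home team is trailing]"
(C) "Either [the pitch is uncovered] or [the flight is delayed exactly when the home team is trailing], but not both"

Let R = "the home team is leading" (T), Q = "the flight is delayed" (T), P = "the pitch is covered" (F).

(A): Parsed as ¬(¬R → (Q ∧ P))

¬R = ¬T = F
Q ∧ P = T ∧ F = F
¬R → (Q ∧ P) = F → F = T
¬(¬R → (Q ∧ P)) = ¬T = F
So (A) is false.

(B): Formalization: ¬R → ((Q → P) ↓ ¬R)

¬R = ¬T = F
Q → P = T → F = F
¬R = ¬T = F
(Q → P) ↓ ¬R = F ↓ F = T
¬R → ((Q → P) ↓ ¬R) = F → T = T
Hence (B) is true.

(C): Formalization: ¬P ⊕ (Q ↔ ¬R)

¬P = ¬F = T
¬R = ¬T = F
Q ↔ ¬R = T ↔ F = F
¬P ⊕ (Q ↔ ¬R) = T ⊕ F = T
Thus (C) is true.

2 of the 3 statements are true.

2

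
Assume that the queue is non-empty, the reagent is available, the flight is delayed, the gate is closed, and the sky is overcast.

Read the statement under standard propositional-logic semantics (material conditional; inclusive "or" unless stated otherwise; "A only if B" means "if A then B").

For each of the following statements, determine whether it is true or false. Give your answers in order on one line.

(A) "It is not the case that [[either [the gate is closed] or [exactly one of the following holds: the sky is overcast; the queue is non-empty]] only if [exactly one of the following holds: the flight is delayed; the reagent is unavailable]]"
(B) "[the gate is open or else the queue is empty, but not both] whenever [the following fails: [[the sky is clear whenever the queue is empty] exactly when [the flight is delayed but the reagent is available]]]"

(A) false, (B) true

Let S = "the gate is open" (False), M = "the sky is overcast" (True), G = "the queue is empty" (False), D = "the flight is delayed" (True), N = "the reagent is available" (True).

(A): In symbols: not ((not S or (M xor not G)) -> (D xor not N))

not S = not False = True
not G = not False = True
M xor not G = True xor True = False
not S or (M xor not G) = True or False = True
not N = not True = False
D xor not N = True xor False = True
(not S or (M xor not G)) -> (D xor not N) = True -> True = True
not ((not S or (M xor not G)) -> (D xor not N)) = not True = False
Hence (A) is false.

(B): This is not ((G -> not M) iff (D and N)) -> (S xor G).

not M = not True = False
G -> not M = False -> False = True
D and N = True and True = True
(G -> not M) iff (D and N) = True iff True = True
not ((G -> not M) iff (D and N)) = not True = False
S xor G = False xor False = False
not ((G -> not M) iff (D and N)) -> (S xor G) = False -> False = True
Hence (B) is true.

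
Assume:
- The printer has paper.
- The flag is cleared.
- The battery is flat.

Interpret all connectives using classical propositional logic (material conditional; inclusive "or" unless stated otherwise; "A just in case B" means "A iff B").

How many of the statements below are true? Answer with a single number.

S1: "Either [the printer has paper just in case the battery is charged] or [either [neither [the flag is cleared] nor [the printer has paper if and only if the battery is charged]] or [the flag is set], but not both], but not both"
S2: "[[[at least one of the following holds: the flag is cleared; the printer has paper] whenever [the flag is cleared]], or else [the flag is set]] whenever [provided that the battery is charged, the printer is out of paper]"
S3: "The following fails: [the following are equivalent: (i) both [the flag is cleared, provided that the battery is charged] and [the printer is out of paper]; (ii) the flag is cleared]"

2

Let P = "the printer has paper" (T), R = "the battery is charged" (F), Q = "the flag is set" (F).

S1: This is (P ↔ R) ⊕ ((¬Q ↓ (P ↔ R)) ⊕ Q).

P ↔ R = T ↔ F = F
¬Q = ¬F = T
P ↔ R = T ↔ F = F
¬Q ↓ (P ↔ R) = T ↓ F = F
(¬Q ↓ (P ↔ R)) ⊕ Q = F ⊕ F = F
(P ↔ R) ⊕ ((¬Q ↓ (P ↔ R)) ⊕ Q) = F ⊕ F = F
So S1 is false.

S2: In symbols: (R → ¬P) → ((¬Q → (¬Q ∨ P)) ∨ Q)

¬P = ¬T = F
R → ¬P = F → F = T
¬Q = ¬F = T
¬Q = ¬F = T
¬Q ∨ P = T ∨ T = T
¬Q → (¬Q ∨ P) = T → T = T
(¬Q → (¬Q ∨ P)) ∨ Q = T ∨ F = T
(R → ¬P) → ((¬Q → (¬Q ∨ P)) ∨ Q) = T → T = T
Hence S2 is true.

S3: In symbols: ¬(((R → ¬Q) ∧ ¬P) ↔ ¬Q)

¬Q = ¬F = T
R → ¬Q = F → T = T
¬P = ¬T = F
(R → ¬Q) ∧ ¬P = T ∧ F = F
¬Q = ¬F = T
((R → ¬Q) ∧ ¬P) ↔ ¬Q = F ↔ T = F
¬(((R → ¬Q) ∧ ¬P) ↔ ¬Q) = ¬F = T
Hence S3 is true.

2 of the 3 statements are true (S2, S3).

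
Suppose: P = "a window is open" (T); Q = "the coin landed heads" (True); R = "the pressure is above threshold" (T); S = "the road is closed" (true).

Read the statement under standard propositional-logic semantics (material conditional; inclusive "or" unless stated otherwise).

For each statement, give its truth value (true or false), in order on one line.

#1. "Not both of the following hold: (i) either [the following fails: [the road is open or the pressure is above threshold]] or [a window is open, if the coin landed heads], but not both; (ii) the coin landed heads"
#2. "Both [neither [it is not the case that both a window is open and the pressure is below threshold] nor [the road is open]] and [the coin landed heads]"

#1: This is (¬(¬S ∨ R) ⊕ (Q → P)) ↑ Q.

¬S = ¬T = F
¬S ∨ R = F ∨ T = T
¬(¬S ∨ R) = ¬T = F
Q → P = T → T = T
¬(¬S ∨ R) ⊕ (Q → P) = F ⊕ T = T
(¬(¬S ∨ R) ⊕ (Q → P)) ↑ Q = T ↑ T = F
Hence #1 is false.

#2: Formalization: ((P ↑ ¬R) ↓ ¬S) ∧ Q

¬R = ¬T = F
P ↑ ¬R = T ↑ F = T
¬S = ¬T = F
(P ↑ ¬R) ↓ ¬S = T ↓ F = F
((P ↑ ¬R) ↓ ¬S) ∧ Q = F ∧ T = F
Hence #2 is false.

#1 False / #2 False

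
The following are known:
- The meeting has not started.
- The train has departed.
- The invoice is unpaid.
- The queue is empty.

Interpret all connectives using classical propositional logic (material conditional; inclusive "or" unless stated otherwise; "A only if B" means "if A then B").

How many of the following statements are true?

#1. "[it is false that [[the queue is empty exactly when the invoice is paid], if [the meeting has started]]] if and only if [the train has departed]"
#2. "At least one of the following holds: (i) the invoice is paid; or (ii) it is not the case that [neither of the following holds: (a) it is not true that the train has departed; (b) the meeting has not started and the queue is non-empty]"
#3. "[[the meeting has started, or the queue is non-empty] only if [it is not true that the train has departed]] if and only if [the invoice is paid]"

Let M = "the meeting has started" (False), H = "the queue is empty" (True), K = "the invoice is paid" (False), R = "the train has departed" (True).

#1: In symbols: not (M -> (H iff K)) iff R

H iff K = True iff False = False
M -> (H iff K) = False -> False = True
not (M -> (H iff K)) = not True = False
not (M -> (H iff K)) iff R = False iff True = False
So #1 is false.

#2: Parsed as K or not (not R nor (not M and not H))

not R = not True = False
not M = not False = True
not H = not True = False
not M and not H = True and False = False
not R nor (not M and not H) = False nor False = True
not (not R nor (not M and not H)) = not True = False
K or not (not R nor (not M and not H)) = False or False = False
Hence #2 is false.

#3: Parsed as ((M or not H) -> not R) iff K

not H = not True = False
M or not H = False or False = False
not R = not True = False
(M or not H) -> not R = False -> False = True
((M or not H) -> not R) iff K = True iff False = False
Hence #3 is false.

Count: 0.

0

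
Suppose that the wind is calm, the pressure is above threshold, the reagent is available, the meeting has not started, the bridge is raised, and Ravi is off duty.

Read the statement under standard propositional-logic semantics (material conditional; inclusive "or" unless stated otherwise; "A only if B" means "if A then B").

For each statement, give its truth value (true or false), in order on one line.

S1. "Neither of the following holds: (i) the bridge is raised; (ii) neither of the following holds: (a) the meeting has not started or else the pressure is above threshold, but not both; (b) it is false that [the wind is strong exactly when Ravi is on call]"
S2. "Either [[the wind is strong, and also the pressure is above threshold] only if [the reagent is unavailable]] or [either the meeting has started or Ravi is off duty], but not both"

Let L = "the bridge is raised" (T), W = "the meeting has started" (F), H = "the pressure is above threshold" (T), K = "the wind is strong" (F), V = "Ravi is on call" (F), S = "the reagent is available" (T).

S1: This is L ↓ ((¬W ⊕ H) ↓ ¬(K ↔ V)).

¬W = ¬F = T
¬W ⊕ H = T ⊕ T = F
K ↔ V = F ↔ F = T
¬(K ↔ V) = ¬T = F
(¬W ⊕ H) ↓ ¬(K ↔ V) = F ↓ F = T
L ↓ ((¬W ⊕ H) ↓ ¬(K ↔ V)) = T ↓ T = F
Hence S1 is false.

S2: Formalization: ((K ∧ H) → ¬S) ⊕ (W ∨ ¬V)

K ∧ H = F ∧ T = F
¬S = ¬T = F
(K ∧ H) → ¬S = F → F = T
¬V = ¬F = T
W ∨ ¬V = F ∨ T = T
((K ∧ H) → ¬S) ⊕ (W ∨ ¬V) = T ⊕ T = F
Hence S2 is false.

S1 false, S2 false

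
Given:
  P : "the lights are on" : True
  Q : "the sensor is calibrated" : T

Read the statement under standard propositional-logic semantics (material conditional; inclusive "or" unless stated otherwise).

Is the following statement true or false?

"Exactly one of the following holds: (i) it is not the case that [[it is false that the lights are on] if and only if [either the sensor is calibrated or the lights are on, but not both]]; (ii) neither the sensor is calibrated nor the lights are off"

False.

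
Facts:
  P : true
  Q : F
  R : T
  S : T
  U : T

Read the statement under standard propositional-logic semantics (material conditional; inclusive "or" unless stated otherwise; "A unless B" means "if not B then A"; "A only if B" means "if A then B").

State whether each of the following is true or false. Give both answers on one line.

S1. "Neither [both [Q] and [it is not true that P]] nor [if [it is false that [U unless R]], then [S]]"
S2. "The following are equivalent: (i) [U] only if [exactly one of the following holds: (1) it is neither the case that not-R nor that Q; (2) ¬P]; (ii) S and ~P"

S1 F, S2 F

S1: Formalization: (Q and not P) nor (not (U or R) -> S)

not P = not True = False
Q and not P = False and False = False
U or R = True or True = True
not (U or R) = not True = False
not (U or R) -> S = False -> True = True
(Q and not P) nor (not (U or R) -> S) = False nor True = False
So S1 is false.

S2: In symbols: (U -> ((not R nor Q) xor not P)) iff (S and not P)

not R = not True = False
not R nor Q = False nor False = True
not P = not True = False
(not R nor Q) xor not P = True xor False = True
U -> ((not R nor Q) xor not P) = True -> True = True
not P = not True = False
S and not P = True and False = False
(U -> ((not R nor Q) xor not P)) iff (S and not P) = True iff False = False
Thus S2 is false.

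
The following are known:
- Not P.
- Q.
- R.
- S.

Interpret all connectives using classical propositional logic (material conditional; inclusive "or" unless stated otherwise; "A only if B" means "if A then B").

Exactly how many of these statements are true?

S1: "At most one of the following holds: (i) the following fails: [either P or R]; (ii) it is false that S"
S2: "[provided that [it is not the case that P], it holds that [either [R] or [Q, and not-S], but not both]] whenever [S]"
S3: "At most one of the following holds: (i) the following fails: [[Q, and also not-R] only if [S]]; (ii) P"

S1: This is ~(P | R) nand ~S.

P | R = F | T = T
~(P | R) = ~T = F
~S = ~T = F
~(P | R) nand ~S = F nand F = T
Hence S1 is true.

S2: Parsed as S -> (~P -> (R xor (Q & ~S)))

~P = ~F = T
~S = ~T = F
Q & ~S = T & F = F
R xor (Q & ~S) = T xor F = T
~P -> (R xor (Q & ~S)) = T -> T = T
S -> (~P -> (R xor (Q & ~S))) = T -> T = T
Thus S2 is true.

S3: Formalization: ~((Q & ~R) -> S) nand P

~R = ~T = F
Q & ~R = T & F = F
(Q & ~R) -> S = F -> T = T
~((Q & ~R) -> S) = ~T = F
~((Q & ~R) -> S) nand P = F nand F = T
So S3 is true.

Count: 3.

3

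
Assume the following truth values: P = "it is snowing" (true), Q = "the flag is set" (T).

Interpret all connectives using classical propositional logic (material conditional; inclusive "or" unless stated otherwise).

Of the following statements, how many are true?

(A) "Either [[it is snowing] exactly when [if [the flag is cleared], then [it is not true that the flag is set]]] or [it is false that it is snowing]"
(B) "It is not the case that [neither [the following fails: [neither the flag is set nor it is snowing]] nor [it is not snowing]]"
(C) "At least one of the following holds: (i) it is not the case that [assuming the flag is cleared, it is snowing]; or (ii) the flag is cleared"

2

(A): Parsed as (P ↔ (¬Q → ¬Q)) ∨ ¬P

¬Q = ¬T = F
¬Q = ¬T = F
¬Q → ¬Q = F → F = T
P ↔ (¬Q → ¬Q) = T ↔ T = T
¬P = ¬T = F
(P ↔ (¬Q → ¬Q)) ∨ ¬P = T ∨ F = T
Hence (A) is true.

(B): Formalization: ¬(¬(Q ↓ P) ↓ ¬P)

Q ↓ P = T ↓ T = F
¬(Q ↓ P) = ¬F = T
¬P = ¬T = F
¬(Q ↓ P) ↓ ¬P = T ↓ F = F
¬(¬(Q ↓ P) ↓ ¬P) = ¬F = T
Hence (B) is true.

(C): Formalization: ¬(¬Q → P) ∨ ¬Q

¬Q = ¬T = F
¬Q → P = F → T = T
¬(¬Q → P) = ¬T = F
¬Q = ¬T = F
¬(¬Q → P) ∨ ¬Q = F ∨ F = F
Thus (C) is false.

2 of the 3 statements are true ((A), (B)).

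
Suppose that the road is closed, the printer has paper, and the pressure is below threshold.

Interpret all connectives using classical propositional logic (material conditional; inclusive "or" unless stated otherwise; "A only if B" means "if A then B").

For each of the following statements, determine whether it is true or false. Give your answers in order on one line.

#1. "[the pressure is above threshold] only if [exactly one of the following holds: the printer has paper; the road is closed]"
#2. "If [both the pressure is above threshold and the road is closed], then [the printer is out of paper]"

#1 true; #2 true

Let R = "the pressure is above threshold" (False), Q = "the printer has paper" (True), P = "the road is closed" (True).

#1: Parsed as R -> (Q xor P)

Q xor P = True xor True = False
R -> (Q xor P) = False -> False = True
So #1 is true.

#2: Formalization: (R and P) -> not Q

R and P = False and True = False
not Q = not True = False
(R and P) -> not Q = False -> False = True
Hence #2 is true.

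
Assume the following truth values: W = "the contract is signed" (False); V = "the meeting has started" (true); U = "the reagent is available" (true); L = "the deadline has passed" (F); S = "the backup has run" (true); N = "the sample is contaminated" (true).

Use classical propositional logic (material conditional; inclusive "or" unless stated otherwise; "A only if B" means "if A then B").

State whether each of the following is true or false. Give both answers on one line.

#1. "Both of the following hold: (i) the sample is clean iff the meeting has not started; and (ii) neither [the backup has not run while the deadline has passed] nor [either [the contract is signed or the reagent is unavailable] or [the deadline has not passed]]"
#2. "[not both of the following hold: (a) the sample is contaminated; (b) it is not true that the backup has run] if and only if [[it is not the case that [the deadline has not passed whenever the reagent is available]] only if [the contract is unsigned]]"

#1: In symbols: (¬N ↔ ¬V) ∧ ((¬S ∧ L) ↓ ((W ∨ ¬U) ∨ ¬L))

¬N = ¬T = F
¬V = ¬T = F
¬N ↔ ¬V = F ↔ F = T
¬S = ¬T = F
¬S ∧ L = F ∧ F = F
¬U = ¬T = F
W ∨ ¬U = F ∨ F = F
¬L = ¬F = T
(W ∨ ¬U) ∨ ¬L = F ∨ T = T
(¬S ∧ L) ↓ ((W ∨ ¬U) ∨ ¬L) = F ↓ T = F
(¬N ↔ ¬V) ∧ ((¬S ∧ L) ↓ ((W ∨ ¬U) ∨ ¬L)) = T ∧ F = F
Hence #1 is false.

#2: This is (N ↑ ¬S) ↔ (¬(U → ¬L) → ¬W).

¬S = ¬T = F
N ↑ ¬S = T ↑ F = T
¬L = ¬F = T
U → ¬L = T → T = T
¬(U → ¬L) = ¬T = F
¬W = ¬F = T
¬(U → ¬L) → ¬W = F → T = T
(N ↑ ¬S) ↔ (¬(U → ¬L) → ¬W) = T ↔ T = T
So #2 is true.

#1 false / #2 true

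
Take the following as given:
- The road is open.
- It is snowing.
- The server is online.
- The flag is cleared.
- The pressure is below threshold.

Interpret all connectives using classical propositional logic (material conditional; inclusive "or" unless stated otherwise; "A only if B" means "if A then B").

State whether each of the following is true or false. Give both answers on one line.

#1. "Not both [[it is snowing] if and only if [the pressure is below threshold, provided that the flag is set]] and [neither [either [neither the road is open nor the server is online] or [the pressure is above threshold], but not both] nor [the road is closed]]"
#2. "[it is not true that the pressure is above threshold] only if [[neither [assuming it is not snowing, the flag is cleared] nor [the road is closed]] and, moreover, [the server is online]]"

#1 False; #2 False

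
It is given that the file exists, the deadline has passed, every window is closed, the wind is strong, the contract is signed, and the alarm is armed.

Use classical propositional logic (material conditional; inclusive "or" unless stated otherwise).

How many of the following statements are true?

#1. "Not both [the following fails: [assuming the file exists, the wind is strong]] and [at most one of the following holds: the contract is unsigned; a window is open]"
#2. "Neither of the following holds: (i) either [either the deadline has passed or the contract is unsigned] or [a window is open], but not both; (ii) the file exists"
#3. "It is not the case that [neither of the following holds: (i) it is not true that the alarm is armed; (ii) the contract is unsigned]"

Let R = "the file exists" (True), G = "the wind is strong" (True), K = "the contract is signed" (True), M = "a window is open" (False), U = "the deadline has passed" (True), V = "the alarm is armed" (True).

#1: Formalization: not (R -> G) nand (not K nand M)

R -> G = True -> True = True
not (R -> G) = not True = False
not K = not True = False
not K nand M = False nand False = True
not (R -> G) nand (not K nand M) = False nand True = True
Hence #1 is true.

#2: This is ((U or not K) xor M) nor R.

not K = not True = False
U or not K = True or False = True
(U or not K) xor M = True xor False = True
((U or not K) xor M) nor R = True nor True = False
Thus #2 is false.

#3: In symbols: not (not V nor not K)

not V = not True = False
not K = not True = False
not V nor not K = False nor False = True
not (not V nor not K) = not True = False
Thus #3 is false.

True statements: 1 (#1).

1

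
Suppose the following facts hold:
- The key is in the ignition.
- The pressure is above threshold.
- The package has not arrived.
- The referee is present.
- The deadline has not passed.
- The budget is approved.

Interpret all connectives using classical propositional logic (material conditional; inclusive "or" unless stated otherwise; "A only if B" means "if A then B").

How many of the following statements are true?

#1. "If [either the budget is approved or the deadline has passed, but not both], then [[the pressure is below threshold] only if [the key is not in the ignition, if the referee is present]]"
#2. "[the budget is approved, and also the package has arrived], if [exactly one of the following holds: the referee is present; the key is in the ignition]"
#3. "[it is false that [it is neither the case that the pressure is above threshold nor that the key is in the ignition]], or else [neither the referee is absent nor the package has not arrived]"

Let V = "the budget is approved" (T), U = "the deadline has passed" (F), Q = "the pressure is above threshold" (T), S = "the referee is present" (T), P = "the key is in the ignition" (T), R = "the package has arrived" (F).

#1: In symbols: (V ⊕ U) → (¬Q → (S → ¬P))

V ⊕ U = T ⊕ F = T
¬Q = ¬T = F
¬P = ¬T = F
S → ¬P = T → F = F
¬Q → (S → ¬P) = F → F = T
(V ⊕ U) → (¬Q → (S → ¬P)) = T → T = T
Hence #1 is true.

#2: Parsed as (S ⊕ P) → (V ∧ R)

S ⊕ P = T ⊕ T = F
V ∧ R = T ∧ F = F
(S ⊕ P) → (V ∧ R) = F → F = T
So #2 is true.

#3: Parsed as ¬(Q ↓ P) ∨ (¬S ↓ ¬R)

Q ↓ P = T ↓ T = F
¬(Q ↓ P) = ¬F = T
¬S = ¬T = F
¬R = ¬F = T
¬S ↓ ¬R = F ↓ T = F
¬(Q ↓ P) ∨ (¬S ↓ ¬R) = T ∨ F = T
Hence #3 is true.

3 of the 3 statements are true.

3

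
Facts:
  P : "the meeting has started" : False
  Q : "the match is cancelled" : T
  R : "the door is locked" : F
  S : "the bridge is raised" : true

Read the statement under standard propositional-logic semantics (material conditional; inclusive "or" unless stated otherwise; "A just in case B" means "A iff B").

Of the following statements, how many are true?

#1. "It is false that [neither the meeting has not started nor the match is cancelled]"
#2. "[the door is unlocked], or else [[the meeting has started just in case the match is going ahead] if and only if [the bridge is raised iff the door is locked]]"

2

#1: Formalization: not (not P nor Q)

not P = not False = True
not P nor Q = True nor True = False
not (not P nor Q) = not False = True
Hence #1 is true.

#2: This is not R or ((P iff not Q) iff (S iff R)).

not R = not False = True
not Q = not True = False
P iff not Q = False iff False = True
S iff R = True iff False = False
(P iff not Q) iff (S iff R) = True iff False = False
not R or ((P iff not Q) iff (S iff R)) = True or False = True
Thus #2 is true.

Count: 2.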